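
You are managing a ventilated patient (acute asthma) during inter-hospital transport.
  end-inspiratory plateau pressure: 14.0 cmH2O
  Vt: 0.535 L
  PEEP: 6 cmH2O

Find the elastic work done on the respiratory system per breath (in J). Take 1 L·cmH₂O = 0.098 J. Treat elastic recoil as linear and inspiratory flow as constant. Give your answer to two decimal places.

0.21

Elastic work ≈ ½ × (Pplat − PEEP) × Vt = 0.5 × (14.0 − 6) × 0.535 L = 0.5 × 8.0 × 0.535 = 2.14 L·cmH2O.
× 0.098 J/(L·cmH2O) → 0.2097 J.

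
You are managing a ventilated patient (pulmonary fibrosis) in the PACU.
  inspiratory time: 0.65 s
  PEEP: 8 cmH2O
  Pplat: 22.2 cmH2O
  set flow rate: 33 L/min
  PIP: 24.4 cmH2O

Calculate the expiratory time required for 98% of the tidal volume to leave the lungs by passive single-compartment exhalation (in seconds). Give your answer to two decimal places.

0.39

Flow: 33 L/min ÷ 60 = 0.55 L/s.
Vt = flow × Ti = 0.55 L/s × 0.65 s × 1000 mL/L = 357.5 mL.
R = (PIP − Pplat)/V̇ = (24.4 − 22.2) / 0.55 = 2.2/0.55 = 4.0 cmH2O·s/L.
C = Vt/(Pplat − PEEP) = 357.5 / (22.2 − 8) = 357.5/14.2 = 25.176 mL/cmH2O.
τ = R × C = 4.0 × 0.02518 L/cmH2O = 0.1007 s.
t = −τ·ln(1 − 0.98) = −0.1007·ln(0.02) = 0.3939 s.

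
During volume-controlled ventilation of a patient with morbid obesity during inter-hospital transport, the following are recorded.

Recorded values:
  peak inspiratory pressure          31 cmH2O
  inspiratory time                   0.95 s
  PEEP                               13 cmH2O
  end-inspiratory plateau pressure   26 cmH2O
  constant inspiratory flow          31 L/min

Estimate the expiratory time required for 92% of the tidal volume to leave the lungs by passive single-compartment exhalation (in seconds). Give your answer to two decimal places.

0.92

Flow: 31 L/min ÷ 60 = 0.5167 L/s.
Vt = flow × Ti = 0.5167 L/s × 0.95 s × 1000 mL/L = 490.87 mL.
R = (PIP − Pplat)/V̇ = (31 − 26) / 0.5167 = 5.0/0.5167 = 9.677 cmH2O·s/L.
C = Vt/(Pplat − PEEP) = 490.87 / (26 − 13) = 490.87/13.0 = 37.759 mL/cmH2O.
τ = R × C = 9.677 × 0.03776 L/cmH2O = 0.3654 s.
t = −τ·ln(1 − 0.92) = −0.3654·ln(0.08) = 0.9229 s.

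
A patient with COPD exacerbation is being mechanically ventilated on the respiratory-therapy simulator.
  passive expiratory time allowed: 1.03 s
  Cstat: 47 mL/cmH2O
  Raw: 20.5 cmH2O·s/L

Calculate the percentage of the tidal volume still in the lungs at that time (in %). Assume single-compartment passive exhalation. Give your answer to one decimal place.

34.3

τ = R × C = 20.5 × 47 mL/cmH2O = 20.5 × 0.047 L/cmH2O = 0.9635 s.
Passive exhalation: V(t)/V₀ = e^(−t/τ) = e^(−1.03/0.9635) = 0.3433.
Fraction remaining = 0.3433 → 34.33%.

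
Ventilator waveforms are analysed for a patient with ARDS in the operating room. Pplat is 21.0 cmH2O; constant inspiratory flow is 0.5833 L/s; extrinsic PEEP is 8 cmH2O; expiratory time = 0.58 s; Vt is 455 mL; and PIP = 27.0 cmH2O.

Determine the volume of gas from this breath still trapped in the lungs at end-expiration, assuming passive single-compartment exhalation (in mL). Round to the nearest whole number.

91

R = (PIP − Pplat)/V̇ = (27.0 − 21.0) / 0.5833 = 6.0/0.5833 = 10.286 cmH2O·s/L.
C = Vt/(Pplat − PEEP) = 455.0 / (21.0 − 8) = 455.0/13.0 = 35.0 mL/cmH2O.
τ = R × C = 10.286 × 0.035 L/cmH2O = 0.36 s.
Fraction remaining = e^(−Te/τ) = e^(−0.58/0.36) = 0.1997.
Trapped volume = 455.0 × 0.1997 = 90.864 mL.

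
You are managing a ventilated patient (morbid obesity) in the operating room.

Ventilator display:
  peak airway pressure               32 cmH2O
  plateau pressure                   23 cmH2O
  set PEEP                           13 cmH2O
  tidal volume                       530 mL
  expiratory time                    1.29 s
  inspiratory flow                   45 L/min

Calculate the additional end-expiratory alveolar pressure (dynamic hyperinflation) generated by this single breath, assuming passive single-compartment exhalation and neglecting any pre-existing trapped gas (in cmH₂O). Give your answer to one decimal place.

1.3

Flow: 45 L/min ÷ 60 = 0.75 L/s.
R = (PIP − Pplat)/V̇ = (32 − 23) / 0.75 = 9.0/0.75 = 12.0 cmH2O·s/L.
C = Vt/(Pplat − PEEP) = 530.0 / (23 − 13) = 530.0/10.0 = 53.0 mL/cmH2O.
τ = R × C = 12.0 × 0.053 L/cmH2O = 0.636 s.
Fraction remaining = e^(−Te/τ) = e^(−1.29/0.636) = 0.1316; trapped volume = 530.0 × 0.1316 = 69.748 mL.
Additional alveolar pressure from trapping ≈ V_trapped / C = 69.748 / 53.0 = 1.316 cmH2O.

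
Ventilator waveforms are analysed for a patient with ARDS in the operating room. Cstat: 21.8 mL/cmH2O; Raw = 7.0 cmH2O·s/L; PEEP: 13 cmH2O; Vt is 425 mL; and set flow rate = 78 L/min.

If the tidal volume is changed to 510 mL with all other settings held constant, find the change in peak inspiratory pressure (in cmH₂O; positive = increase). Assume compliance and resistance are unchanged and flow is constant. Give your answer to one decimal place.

PIP = Vt/C + R·V̇ + PEEP (constant-flow equation of motion).
Only the elastic term changes: ΔPIP = ΔVt / C = (510 − 425) / 21.8 = 3.899 cmH2O.

3.9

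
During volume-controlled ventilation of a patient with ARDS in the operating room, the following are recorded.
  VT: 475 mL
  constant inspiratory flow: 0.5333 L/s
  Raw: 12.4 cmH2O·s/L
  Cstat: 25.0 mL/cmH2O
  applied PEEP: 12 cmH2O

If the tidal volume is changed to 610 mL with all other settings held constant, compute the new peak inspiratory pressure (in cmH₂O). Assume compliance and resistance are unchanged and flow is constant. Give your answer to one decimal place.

PIP = Vt/C + R·V̇ + PEEP (constant-flow equation of motion).
Only the elastic term changes: ΔPIP = ΔVt / C = (610 − 475) / 25.0 = 5.4 cmH2O.
Original PIP = 475/25.0 + 12.4×0.5333 + 12 = 37.613 cmH2O; new PIP = 37.613 + (5.4) = 43.013 cmH2O.

43.0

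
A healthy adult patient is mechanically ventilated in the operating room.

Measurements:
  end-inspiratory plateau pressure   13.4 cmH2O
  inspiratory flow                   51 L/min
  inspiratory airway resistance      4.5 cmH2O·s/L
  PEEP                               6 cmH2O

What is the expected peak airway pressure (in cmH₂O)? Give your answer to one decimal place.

Flow: 51 L/min ÷ 60 = 0.85 L/s.
PIP = Pplat + Raw × flow = 13.4 + 4.5 × 0.85 = 13.4 + 3.825 = 17.225 cmH2O.

17.2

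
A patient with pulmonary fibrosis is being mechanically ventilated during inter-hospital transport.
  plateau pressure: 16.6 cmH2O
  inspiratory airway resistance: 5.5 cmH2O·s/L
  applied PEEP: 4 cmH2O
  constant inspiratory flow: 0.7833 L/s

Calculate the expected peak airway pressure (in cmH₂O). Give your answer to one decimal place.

20.9

PIP = Pplat + Raw × flow = 16.6 + 5.5 × 0.7833 = 16.6 + 4.308 = 20.908 cmH2O.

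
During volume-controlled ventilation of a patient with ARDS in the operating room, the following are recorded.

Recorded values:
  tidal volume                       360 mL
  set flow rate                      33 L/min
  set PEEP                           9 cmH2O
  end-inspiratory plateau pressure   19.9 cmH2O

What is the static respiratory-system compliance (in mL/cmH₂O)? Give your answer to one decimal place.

Cstat = Vt / (Pplat − PEEP) = 360 / (19.9 − 9) = 360 / 10.9 = 33.028 mL/cmH2O.

33.0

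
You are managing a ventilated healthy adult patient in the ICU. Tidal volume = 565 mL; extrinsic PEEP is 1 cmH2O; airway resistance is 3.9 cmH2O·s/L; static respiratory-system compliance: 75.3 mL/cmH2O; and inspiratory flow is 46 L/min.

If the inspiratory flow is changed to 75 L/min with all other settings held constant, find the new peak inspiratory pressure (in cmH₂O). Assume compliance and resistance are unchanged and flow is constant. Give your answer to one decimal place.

13.4

Flow: 46 L/min ÷ 60 = 0.7667 L/s.
New flow: 75 L/min ÷ 60 = 1.25 L/s.
PIP = Vt/C + R·V̇ + PEEP (constant-flow equation of motion).
Only the resistive term changes: ΔPIP = R × ΔV̇ = 3.9 × (1.25 − 0.7667) = 3.9 × 0.4833 = 1.885 cmH2O.
Original PIP = 565/75.3 + 3.9×0.7667 + 1 = 11.493 cmH2O; new PIP = 11.493 + (1.885) = 13.378 cmH2O.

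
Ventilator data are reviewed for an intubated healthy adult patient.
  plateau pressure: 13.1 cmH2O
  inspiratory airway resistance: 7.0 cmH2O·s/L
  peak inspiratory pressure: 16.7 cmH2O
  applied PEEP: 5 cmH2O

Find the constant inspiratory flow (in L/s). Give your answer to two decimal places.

0.51

flow = (PIP − Pplat) / Raw = 3.6 / 7.0 = 0.5143 L/s.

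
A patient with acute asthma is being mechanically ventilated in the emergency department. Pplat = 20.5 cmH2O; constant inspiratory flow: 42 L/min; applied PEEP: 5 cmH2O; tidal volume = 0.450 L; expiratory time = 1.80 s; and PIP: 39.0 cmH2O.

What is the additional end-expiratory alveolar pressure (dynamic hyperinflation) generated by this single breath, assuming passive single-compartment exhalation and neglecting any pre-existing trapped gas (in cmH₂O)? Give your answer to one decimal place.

1.5

Flow: 42 L/min ÷ 60 = 0.7 L/s.
R = (PIP − Pplat)/V̇ = (39.0 − 20.5) / 0.7 = 18.5/0.7 = 26.429 cmH2O·s/L.
C = Vt/(Pplat − PEEP) = 450.0 / (20.5 − 5) = 450.0/15.5 = 29.032 mL/cmH2O.
τ = R × C = 26.429 × 0.02903 L/cmH2O = 0.7672 s.
Fraction remaining = e^(−Te/τ) = e^(−1.80/0.7672) = 0.09573; trapped volume = 450.0 × 0.09573 = 43.079 mL.
Additional alveolar pressure from trapping ≈ V_trapped / C = 43.079 / 29.032 = 1.484 cmH2O.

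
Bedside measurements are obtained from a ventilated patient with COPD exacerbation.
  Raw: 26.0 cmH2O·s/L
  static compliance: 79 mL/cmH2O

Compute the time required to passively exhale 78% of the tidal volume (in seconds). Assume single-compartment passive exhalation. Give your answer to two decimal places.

τ = R × C = 26.0 × 79 mL/cmH2O = 26.0 × 0.079 L/cmH2O = 2.054 s.
Exhaled fraction f = 1 − e^(−t/τ) → t = −τ·ln(1 − f) = −2.054·ln(0.22) = 3.11 s.

3.11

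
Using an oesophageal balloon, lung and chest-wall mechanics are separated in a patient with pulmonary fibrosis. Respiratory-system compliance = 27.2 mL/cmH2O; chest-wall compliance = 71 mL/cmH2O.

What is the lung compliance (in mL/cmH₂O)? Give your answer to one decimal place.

44.1

1/CL = 1/Crs − 1/Ccw.
1/CL = 1/27.2 − 1/71 = 0.02268.
CL = 44.092 mL/cmH2O.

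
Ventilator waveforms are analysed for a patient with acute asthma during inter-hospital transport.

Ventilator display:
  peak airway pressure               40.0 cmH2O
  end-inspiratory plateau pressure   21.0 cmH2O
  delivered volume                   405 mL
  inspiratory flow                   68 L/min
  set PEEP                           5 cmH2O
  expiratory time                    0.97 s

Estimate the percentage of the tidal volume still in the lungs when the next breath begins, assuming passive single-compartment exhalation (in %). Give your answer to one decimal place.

Flow: 68 L/min ÷ 60 = 1.1333 L/s.
R = (PIP − Pplat)/V̇ = (40.0 − 21.0) / 1.1333 = 19.0/1.1333 = 16.765 cmH2O·s/L.
C = Vt/(Pplat − PEEP) = 405.0 / (21.0 − 5) = 405.0/16.0 = 25.313 mL/cmH2O.
τ = R × C = 16.765 × 0.02531 L/cmH2O = 0.4243 s.
Fraction remaining at end-expiration = e^(−Te/τ) = e^(−0.97/0.4243) = 0.1017 → 10.17%.

10.2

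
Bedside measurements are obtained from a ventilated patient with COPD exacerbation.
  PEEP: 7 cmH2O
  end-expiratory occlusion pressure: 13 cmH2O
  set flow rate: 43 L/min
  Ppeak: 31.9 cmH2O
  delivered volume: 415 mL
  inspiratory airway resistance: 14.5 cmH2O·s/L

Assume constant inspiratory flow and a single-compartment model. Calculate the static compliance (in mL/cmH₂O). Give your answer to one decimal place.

48.8

Flow: 43 L/min ÷ 60 = 0.7167 L/s.
Total PEEP = 13 cmH2O (set 7 + intrinsic 6); this is the baseline alveolar pressure.
Equation of motion (constant flow): PIP = Vt/C + R·V̇ + PEEP.
Vt/C = PIP − R·V̇ − PEEP = 31.9 − 14.5×0.7167 − 13 = 31.9 − 10.392 − 13 = 8.508 cmH2O.
C = Vt / 8.508 = 415 / 8.508 = 48.778 mL/cmH2O.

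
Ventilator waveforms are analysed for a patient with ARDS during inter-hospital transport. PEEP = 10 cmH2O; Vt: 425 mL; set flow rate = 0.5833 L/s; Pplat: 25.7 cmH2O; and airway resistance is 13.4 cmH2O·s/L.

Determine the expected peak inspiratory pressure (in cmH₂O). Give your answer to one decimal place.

PIP = Pplat + Raw × flow = 25.7 + 13.4 × 0.5833 = 25.7 + 7.816 = 33.516 cmH2O.

33.5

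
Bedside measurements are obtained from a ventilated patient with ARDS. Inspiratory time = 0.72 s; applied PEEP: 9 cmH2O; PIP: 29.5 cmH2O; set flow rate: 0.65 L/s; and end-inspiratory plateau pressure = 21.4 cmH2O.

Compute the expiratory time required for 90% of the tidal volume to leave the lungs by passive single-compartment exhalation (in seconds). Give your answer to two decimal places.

Vt = flow × Ti = 0.65 L/s × 0.72 s × 1000 mL/L = 468.0 mL.
R = (PIP − Pplat)/V̇ = (29.5 − 21.4) / 0.65 = 8.1/0.65 = 12.462 cmH2O·s/L.
C = Vt/(Pplat − PEEP) = 468.0 / (21.4 − 9) = 468.0/12.4 = 37.742 mL/cmH2O.
τ = R × C = 12.462 × 0.03774 L/cmH2O = 0.4703 s.
t = −τ·ln(1 − 0.90) = −0.4703·ln(0.1) = 1.083 s.

1.08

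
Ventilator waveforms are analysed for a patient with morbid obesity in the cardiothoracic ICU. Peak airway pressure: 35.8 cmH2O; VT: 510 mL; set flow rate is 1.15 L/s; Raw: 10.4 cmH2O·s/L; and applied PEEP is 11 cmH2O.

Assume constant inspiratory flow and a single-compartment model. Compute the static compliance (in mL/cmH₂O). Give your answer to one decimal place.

39.7

Equation of motion (constant flow): PIP = Vt/C + R·V̇ + PEEP.
Vt/C = PIP − R·V̇ − PEEP = 35.8 − 10.4×1.15 − 11 = 35.8 − 11.96 − 11 = 12.84 cmH2O.
C = Vt / 12.84 = 510 / 12.84 = 39.72 mL/cmH2O.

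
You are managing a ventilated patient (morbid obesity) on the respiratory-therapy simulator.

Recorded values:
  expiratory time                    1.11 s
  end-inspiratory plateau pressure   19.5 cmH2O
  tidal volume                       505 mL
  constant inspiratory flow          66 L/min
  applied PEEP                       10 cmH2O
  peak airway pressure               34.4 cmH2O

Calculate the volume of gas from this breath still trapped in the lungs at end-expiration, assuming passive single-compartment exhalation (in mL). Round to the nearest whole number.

108

Flow: 66 L/min ÷ 60 = 1.1 L/s.
R = (PIP − Pplat)/V̇ = (34.4 − 19.5) / 1.1 = 14.9/1.1 = 13.545 cmH2O·s/L.
C = Vt/(Pplat − PEEP) = 505.0 / (19.5 − 10) = 505.0/9.5 = 53.158 mL/cmH2O.
τ = R × C = 13.545 × 0.05316 L/cmH2O = 0.7201 s.
Fraction remaining = e^(−Te/τ) = e^(−1.11/0.7201) = 0.2141.
Trapped volume = 505.0 × 0.2141 = 108.12 mL.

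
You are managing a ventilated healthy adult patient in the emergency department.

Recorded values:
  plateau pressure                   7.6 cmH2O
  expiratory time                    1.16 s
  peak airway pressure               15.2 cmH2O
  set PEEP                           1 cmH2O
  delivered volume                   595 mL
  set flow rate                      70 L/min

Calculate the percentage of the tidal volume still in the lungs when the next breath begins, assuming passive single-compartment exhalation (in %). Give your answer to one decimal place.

13.9

Flow: 70 L/min ÷ 60 = 1.1667 L/s.
R = (PIP − Pplat)/V̇ = (15.2 − 7.6) / 1.1667 = 7.6/1.1667 = 6.514 cmH2O·s/L.
C = Vt/(Pplat − PEEP) = 595.0 / (7.6 − 1) = 595.0/6.6 = 90.152 mL/cmH2O.
τ = R × C = 6.514 × 0.09015 L/cmH2O = 0.5872 s.
Fraction remaining at end-expiration = e^(−Te/τ) = e^(−1.16/0.5872) = 0.1387 → 13.87%.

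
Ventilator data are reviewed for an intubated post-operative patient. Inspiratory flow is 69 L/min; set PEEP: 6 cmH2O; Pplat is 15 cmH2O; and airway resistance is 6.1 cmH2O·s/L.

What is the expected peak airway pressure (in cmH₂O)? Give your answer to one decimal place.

Flow: 69 L/min ÷ 60 = 1.15 L/s.
PIP = Pplat + Raw × flow = 15 + 6.1 × 1.15 = 15 + 7.015 = 22.015 cmH2O.

22.0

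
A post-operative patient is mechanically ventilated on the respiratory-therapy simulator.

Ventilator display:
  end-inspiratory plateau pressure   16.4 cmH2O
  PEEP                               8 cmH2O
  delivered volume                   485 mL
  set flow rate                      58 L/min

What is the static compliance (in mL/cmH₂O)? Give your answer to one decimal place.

57.7

Cstat = Vt / (Pplat − PEEP) = 485 / (16.4 − 8) = 485 / 8.4 = 57.738 mL/cmH2O.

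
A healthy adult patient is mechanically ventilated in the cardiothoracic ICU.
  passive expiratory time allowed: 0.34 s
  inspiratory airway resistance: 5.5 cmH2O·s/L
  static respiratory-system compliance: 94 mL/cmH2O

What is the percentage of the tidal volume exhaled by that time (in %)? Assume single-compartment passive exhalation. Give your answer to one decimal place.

τ = R × C = 5.5 × 94 mL/cmH2O = 5.5 × 0.094 L/cmH2O = 0.517 s.
Passive exhalation: V(t)/V₀ = e^(−t/τ) = e^(−0.34/0.517) = 0.5181.
Fraction exhaled = 1 − 0.5181 = 0.4819 → 48.19%.

48.2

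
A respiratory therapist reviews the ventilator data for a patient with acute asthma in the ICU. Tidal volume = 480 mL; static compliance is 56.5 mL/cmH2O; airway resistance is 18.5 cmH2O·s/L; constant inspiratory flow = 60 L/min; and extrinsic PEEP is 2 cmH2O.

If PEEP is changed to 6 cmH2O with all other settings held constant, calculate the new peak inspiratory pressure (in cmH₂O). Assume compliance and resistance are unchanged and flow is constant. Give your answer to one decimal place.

33.0

Flow: 60 L/min ÷ 60 = 1 L/s.
PIP = Vt/C + R·V̇ + PEEP (constant-flow equation of motion).
Only the baseline term changes: ΔPIP = ΔPEEP = 6 − 2 = 4.0 cmH2O.
Original PIP = 480/56.5 + 18.5×1 + 2 = 28.996 cmH2O; new PIP = 28.996 + (4.0) = 32.996 cmH2O.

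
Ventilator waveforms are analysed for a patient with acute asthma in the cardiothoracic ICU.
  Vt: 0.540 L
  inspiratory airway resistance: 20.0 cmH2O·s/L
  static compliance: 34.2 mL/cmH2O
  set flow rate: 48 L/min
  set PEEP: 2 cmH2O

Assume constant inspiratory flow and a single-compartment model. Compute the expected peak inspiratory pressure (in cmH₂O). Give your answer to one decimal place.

33.8

Flow: 48 L/min ÷ 60 = 0.8 L/s.
Equation of motion (constant flow): PIP = Vt/C + R·V̇ + PEEP.
PIP = 540/34.2 + 20.0×0.8 + 2 = 15.789 + 16.0 + 2 = 33.789 cmH2O.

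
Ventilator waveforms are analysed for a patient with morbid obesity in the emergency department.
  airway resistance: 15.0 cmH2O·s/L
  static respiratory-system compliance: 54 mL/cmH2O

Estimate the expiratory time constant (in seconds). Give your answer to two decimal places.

τ = R × C = 15.0 × 54 mL/cmH2O = 15.0 × 0.054 L/cmH2O = 0.81 s.

0.81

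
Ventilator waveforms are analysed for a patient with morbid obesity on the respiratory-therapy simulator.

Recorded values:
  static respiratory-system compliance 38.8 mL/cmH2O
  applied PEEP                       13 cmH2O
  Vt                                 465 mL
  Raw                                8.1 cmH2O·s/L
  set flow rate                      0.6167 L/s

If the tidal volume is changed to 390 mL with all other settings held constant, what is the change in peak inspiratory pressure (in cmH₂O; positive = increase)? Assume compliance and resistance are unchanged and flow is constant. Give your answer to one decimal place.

PIP = Vt/C + R·V̇ + PEEP (constant-flow equation of motion).
Only the elastic term changes: ΔPIP = ΔVt / C = (390 − 465) / 38.8 = -1.933 cmH2O.

-1.9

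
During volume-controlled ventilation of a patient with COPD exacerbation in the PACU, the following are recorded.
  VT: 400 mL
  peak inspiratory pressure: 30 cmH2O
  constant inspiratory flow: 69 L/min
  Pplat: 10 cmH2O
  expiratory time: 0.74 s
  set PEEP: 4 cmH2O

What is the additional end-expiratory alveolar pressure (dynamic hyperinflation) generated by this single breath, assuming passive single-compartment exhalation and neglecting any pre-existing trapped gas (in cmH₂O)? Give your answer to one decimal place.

3.2

Flow: 69 L/min ÷ 60 = 1.15 L/s.
R = (PIP − Pplat)/V̇ = (30 − 10) / 1.15 = 20.0/1.15 = 17.391 cmH2O·s/L.
C = Vt/(Pplat − PEEP) = 400.0 / (10 − 4) = 400.0/6.0 = 66.667 mL/cmH2O.
τ = R × C = 17.391 × 0.06667 L/cmH2O = 1.159 s.
Fraction remaining = e^(−Te/τ) = e^(−0.74/1.159) = 0.5281; trapped volume = 400.0 × 0.5281 = 211.24 mL.
Additional alveolar pressure from trapping ≈ V_trapped / C = 211.24 / 66.667 = 3.169 cmH2O.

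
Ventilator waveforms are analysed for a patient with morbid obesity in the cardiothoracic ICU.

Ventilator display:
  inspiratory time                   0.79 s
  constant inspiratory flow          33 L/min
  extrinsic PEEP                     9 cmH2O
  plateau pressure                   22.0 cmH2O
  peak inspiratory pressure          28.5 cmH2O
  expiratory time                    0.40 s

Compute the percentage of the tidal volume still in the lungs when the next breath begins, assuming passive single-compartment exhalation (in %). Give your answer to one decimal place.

36.3

Flow: 33 L/min ÷ 60 = 0.55 L/s.
Vt = flow × Ti = 0.55 L/s × 0.79 s × 1000 mL/L = 434.5 mL.
R = (PIP − Pplat)/V̇ = (28.5 − 22.0) / 0.55 = 6.5/0.55 = 11.818 cmH2O·s/L.
C = Vt/(Pplat − PEEP) = 434.5 / (22.0 − 9) = 434.5/13.0 = 33.423 mL/cmH2O.
τ = R × C = 11.818 × 0.03342 L/cmH2O = 0.395 s.
Fraction remaining at end-expiration = e^(−Te/τ) = e^(−0.40/0.395) = 0.3633 → 36.33%.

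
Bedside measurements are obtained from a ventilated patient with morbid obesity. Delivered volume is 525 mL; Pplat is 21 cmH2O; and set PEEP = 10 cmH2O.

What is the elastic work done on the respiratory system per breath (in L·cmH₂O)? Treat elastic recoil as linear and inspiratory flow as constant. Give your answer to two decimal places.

2.89

Elastic work ≈ ½ × (Pplat − PEEP) × Vt = 0.5 × (21 − 10) × 0.525 L = 0.5 × 11.0 × 0.525 = 2.888 L·cmH2O.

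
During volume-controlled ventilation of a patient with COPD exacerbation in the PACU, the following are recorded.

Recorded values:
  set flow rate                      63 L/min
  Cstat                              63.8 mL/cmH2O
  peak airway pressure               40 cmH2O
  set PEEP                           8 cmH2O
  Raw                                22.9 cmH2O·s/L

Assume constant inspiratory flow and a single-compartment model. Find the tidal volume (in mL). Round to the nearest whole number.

Flow: 63 L/min ÷ 60 = 1.05 L/s.
Equation of motion (constant flow): PIP = Vt/C + R·V̇ + PEEP.
Vt/C = PIP − R·V̇ − PEEP = 40 − 24.045 − 8 = 7.955 cmH2O.
Vt = C × 7.955 = 63.8 × 7.955 = 507.53 mL.

508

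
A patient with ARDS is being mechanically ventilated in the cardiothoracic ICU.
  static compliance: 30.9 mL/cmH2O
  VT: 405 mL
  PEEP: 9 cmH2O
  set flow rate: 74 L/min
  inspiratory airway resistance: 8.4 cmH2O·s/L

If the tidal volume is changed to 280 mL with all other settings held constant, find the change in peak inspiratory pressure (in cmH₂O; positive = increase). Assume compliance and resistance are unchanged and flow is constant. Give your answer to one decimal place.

PIP = Vt/C + R·V̇ + PEEP (constant-flow equation of motion).
Only the elastic term changes: ΔPIP = ΔVt / C = (280 − 405) / 30.9 = -4.045 cmH2O.

-4.0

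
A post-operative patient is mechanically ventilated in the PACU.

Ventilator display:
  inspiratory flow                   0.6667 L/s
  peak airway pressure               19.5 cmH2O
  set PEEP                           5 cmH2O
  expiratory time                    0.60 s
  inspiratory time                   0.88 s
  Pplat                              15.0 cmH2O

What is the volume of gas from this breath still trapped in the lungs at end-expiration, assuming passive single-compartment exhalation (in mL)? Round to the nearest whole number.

Vt = flow × Ti = 0.6667 L/s × 0.88 s × 1000 mL/L = 586.7 mL.
R = (PIP − Pplat)/V̇ = (19.5 − 15.0) / 0.6667 = 4.5/0.6667 = 6.75 cmH2O·s/L.
C = Vt/(Pplat − PEEP) = 586.7 / (15.0 − 5) = 586.7/10.0 = 58.67 mL/cmH2O.
τ = R × C = 6.75 × 0.05867 L/cmH2O = 0.396 s.
Fraction remaining = e^(−Te/τ) = e^(−0.60/0.396) = 0.2198.
Trapped volume = 586.7 × 0.2198 = 128.96 mL.

129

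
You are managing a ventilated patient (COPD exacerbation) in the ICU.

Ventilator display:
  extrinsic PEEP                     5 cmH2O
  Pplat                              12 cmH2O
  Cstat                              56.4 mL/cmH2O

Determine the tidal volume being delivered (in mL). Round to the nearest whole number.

Vt = Cstat × (Pplat − PEEP) = 56.4 × (12 − 5) = 56.4 × 7.0 = 394.8 mL.

395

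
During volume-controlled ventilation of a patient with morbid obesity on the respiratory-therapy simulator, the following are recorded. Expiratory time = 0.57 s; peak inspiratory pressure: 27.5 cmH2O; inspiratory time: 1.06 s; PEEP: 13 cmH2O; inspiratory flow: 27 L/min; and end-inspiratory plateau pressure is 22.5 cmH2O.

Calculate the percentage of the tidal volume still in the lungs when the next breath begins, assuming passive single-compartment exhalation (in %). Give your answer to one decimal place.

36.0

Flow: 27 L/min ÷ 60 = 0.45 L/s.
Vt = flow × Ti = 0.45 L/s × 1.06 s × 1000 mL/L = 477.0 mL.
R = (PIP − Pplat)/V̇ = (27.5 − 22.5) / 0.45 = 5.0/0.45 = 11.111 cmH2O·s/L.
C = Vt/(Pplat − PEEP) = 477.0 / (22.5 − 13) = 477.0/9.5 = 50.211 mL/cmH2O.
τ = R × C = 11.111 × 0.05021 L/cmH2O = 0.5579 s.
Fraction remaining at end-expiration = e^(−Te/τ) = e^(−0.57/0.5579) = 0.36 → 36.0%.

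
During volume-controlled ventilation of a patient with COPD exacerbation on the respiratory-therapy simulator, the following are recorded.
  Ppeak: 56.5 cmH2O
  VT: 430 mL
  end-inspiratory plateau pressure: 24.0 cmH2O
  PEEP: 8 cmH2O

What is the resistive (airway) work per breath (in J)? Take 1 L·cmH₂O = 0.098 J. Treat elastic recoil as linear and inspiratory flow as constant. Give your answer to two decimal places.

1.37

With constant inspiratory flow the resistive pressure is constant at PIP − Pplat = 56.5 − 24.0 = 32.5 cmH2O, so resistive work = 32.5 × 0.430 = 13.975 L·cmH2O.
× 0.098 J/(L·cmH2O) → 1.37 J.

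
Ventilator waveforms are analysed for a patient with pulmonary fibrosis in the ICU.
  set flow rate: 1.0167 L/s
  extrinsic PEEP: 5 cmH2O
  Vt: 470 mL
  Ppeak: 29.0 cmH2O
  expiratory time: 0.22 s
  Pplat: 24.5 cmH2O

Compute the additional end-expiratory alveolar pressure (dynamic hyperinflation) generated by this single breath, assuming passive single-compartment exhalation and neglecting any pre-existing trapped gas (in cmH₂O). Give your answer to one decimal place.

R = (PIP − Pplat)/V̇ = (29.0 − 24.5) / 1.0167 = 4.5/1.0167 = 4.426 cmH2O·s/L.
C = Vt/(Pplat − PEEP) = 470.0 / (24.5 − 5) = 470.0/19.5 = 24.103 mL/cmH2O.
τ = R × C = 4.426 × 0.0241 L/cmH2O = 0.1067 s.
Fraction remaining = e^(−Te/τ) = e^(−0.22/0.1067) = 0.1272; trapped volume = 470.0 × 0.1272 = 59.784 mL.
Additional alveolar pressure from trapping ≈ V_trapped / C = 59.784 / 24.103 = 2.48 cmH2O.

2.5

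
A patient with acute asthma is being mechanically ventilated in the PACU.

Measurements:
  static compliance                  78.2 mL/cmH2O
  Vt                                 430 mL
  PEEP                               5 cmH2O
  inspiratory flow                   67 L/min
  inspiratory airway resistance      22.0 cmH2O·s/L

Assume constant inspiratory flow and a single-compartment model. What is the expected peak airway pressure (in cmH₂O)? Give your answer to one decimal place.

35.1

Flow: 67 L/min ÷ 60 = 1.1167 L/s.
Equation of motion (constant flow): PIP = Vt/C + R·V̇ + PEEP.
PIP = 430/78.2 + 22.0×1.1167 + 5 = 5.499 + 24.567 + 5 = 35.066 cmH2O.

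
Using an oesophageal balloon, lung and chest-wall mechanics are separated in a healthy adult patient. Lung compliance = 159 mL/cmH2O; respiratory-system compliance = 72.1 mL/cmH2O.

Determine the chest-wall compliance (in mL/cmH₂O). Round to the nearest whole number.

132

1/Ccw = 1/Crs − 1/CL.
1/Ccw = 1/72.1 − 1/159 = 0.00758.
Ccw = 131.93 mL/cmH2O.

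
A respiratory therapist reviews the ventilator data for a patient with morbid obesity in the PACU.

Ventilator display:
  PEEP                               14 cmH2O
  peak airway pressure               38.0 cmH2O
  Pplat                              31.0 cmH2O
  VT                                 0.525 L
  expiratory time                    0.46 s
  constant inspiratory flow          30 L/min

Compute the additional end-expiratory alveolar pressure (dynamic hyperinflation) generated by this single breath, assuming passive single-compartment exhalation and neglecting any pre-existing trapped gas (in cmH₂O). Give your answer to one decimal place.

5.9

Flow: 30 L/min ÷ 60 = 0.5 L/s.
R = (PIP − Pplat)/V̇ = (38.0 − 31.0) / 0.5 = 7.0/0.5 = 14.0 cmH2O·s/L.
C = Vt/(Pplat − PEEP) = 525.0 / (31.0 − 14) = 525.0/17.0 = 30.882 mL/cmH2O.
τ = R × C = 14.0 × 0.03088 L/cmH2O = 0.4323 s.
Fraction remaining = e^(−Te/τ) = e^(−0.46/0.4323) = 0.345; trapped volume = 525.0 × 0.345 = 181.13 mL.
Additional alveolar pressure from trapping ≈ V_trapped / C = 181.13 / 30.882 = 5.865 cmH2O.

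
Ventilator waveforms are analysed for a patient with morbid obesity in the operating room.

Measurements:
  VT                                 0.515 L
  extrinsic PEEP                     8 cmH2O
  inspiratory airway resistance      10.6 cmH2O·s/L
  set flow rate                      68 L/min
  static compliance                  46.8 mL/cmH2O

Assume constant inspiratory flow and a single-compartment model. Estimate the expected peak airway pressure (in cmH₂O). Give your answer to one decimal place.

31.0

Flow: 68 L/min ÷ 60 = 1.1333 L/s.
Equation of motion (constant flow): PIP = Vt/C + R·V̇ + PEEP.
PIP = 515/46.8 + 10.6×1.1333 + 8 = 11.004 + 12.013 + 8 = 31.017 cmH2O.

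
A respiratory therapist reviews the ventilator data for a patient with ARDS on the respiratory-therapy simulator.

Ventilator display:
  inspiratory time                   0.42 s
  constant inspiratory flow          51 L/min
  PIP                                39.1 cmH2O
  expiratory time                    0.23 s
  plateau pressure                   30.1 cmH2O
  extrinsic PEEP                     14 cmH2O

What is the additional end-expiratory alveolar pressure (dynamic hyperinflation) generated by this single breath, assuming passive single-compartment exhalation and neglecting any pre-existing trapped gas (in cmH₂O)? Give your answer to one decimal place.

Flow: 51 L/min ÷ 60 = 0.85 L/s.
Vt = flow × Ti = 0.85 L/s × 0.42 s × 1000 mL/L = 357.0 mL.
R = (PIP − Pplat)/V̇ = (39.1 − 30.1) / 0.85 = 9.0/0.85 = 10.588 cmH2O·s/L.
C = Vt/(Pplat − PEEP) = 357.0 / (30.1 − 14) = 357.0/16.1 = 22.174 mL/cmH2O.
τ = R × C = 10.588 × 0.02217 L/cmH2O = 0.2347 s.
Fraction remaining = e^(−Te/τ) = e^(−0.23/0.2347) = 0.3753; trapped volume = 357.0 × 0.3753 = 133.98 mL.
Additional alveolar pressure from trapping ≈ V_trapped / C = 133.98 / 22.174 = 6.042 cmH2O.

6.0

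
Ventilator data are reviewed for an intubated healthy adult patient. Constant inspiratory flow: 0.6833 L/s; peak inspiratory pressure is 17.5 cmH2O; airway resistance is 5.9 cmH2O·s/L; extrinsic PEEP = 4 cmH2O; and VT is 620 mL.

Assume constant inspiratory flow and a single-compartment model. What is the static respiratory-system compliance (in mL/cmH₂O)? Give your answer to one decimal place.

65.5

Equation of motion (constant flow): PIP = Vt/C + R·V̇ + PEEP.
Vt/C = PIP − R·V̇ − PEEP = 17.5 − 5.9×0.6833 − 4 = 17.5 − 4.031 − 4 = 9.469 cmH2O.
C = Vt / 9.469 = 620 / 9.469 = 65.477 mL/cmH2O.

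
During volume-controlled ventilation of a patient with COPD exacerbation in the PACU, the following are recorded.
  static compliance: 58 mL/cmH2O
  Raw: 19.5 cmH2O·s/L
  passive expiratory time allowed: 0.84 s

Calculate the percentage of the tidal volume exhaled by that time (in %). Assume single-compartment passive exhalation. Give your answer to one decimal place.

52.4

τ = R × C = 19.5 × 58 mL/cmH2O = 19.5 × 0.058 L/cmH2O = 1.131 s.
Passive exhalation: V(t)/V₀ = e^(−t/τ) = e^(−0.84/1.131) = 0.4758.
Fraction exhaled = 1 − 0.4758 = 0.5242 → 52.42%.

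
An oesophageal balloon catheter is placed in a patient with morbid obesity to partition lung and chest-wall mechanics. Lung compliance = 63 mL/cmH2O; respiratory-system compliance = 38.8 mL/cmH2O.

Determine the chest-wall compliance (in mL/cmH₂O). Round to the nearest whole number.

1/Ccw = 1/Crs − 1/CL.
1/Ccw = 1/38.8 − 1/63 = 0.0099.
Ccw = 101.01 mL/cmH2O.

101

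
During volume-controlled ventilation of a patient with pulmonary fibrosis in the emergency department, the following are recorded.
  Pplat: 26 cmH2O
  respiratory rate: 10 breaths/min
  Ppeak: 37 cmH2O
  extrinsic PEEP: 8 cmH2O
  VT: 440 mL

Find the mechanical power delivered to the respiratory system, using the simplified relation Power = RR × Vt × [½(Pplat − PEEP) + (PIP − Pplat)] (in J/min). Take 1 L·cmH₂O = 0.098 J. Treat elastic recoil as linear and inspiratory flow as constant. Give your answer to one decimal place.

8.6

Per-breath work = Vt × [½(Pplat−PEEP) + (PIP−Pplat)] = 0.440 × [0.5×18.0 + 11.0] = 0.440 × 20.0 = 8.8 L·cmH2O.
Power = 10 × 8.8 = 88.0 L·cmH2O/min.
× 0.098 J/(L·cmH2O) → 8.624 J/min.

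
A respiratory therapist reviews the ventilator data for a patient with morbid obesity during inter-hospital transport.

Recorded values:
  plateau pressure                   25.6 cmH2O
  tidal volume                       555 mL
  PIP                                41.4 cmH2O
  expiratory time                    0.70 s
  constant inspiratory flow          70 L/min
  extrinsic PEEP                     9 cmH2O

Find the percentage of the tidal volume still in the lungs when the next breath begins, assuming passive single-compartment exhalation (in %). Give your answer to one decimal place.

Flow: 70 L/min ÷ 60 = 1.1667 L/s.
R = (PIP − Pplat)/V̇ = (41.4 − 25.6) / 1.1667 = 15.8/1.1667 = 13.542 cmH2O·s/L.
C = Vt/(Pplat − PEEP) = 555.0 / (25.6 − 9) = 555.0/16.6 = 33.434 mL/cmH2O.
τ = R × C = 13.542 × 0.03343 L/cmH2O = 0.4527 s.
Fraction remaining at end-expiration = e^(−Te/τ) = e^(−0.70/0.4527) = 0.213 → 21.3%.

21.3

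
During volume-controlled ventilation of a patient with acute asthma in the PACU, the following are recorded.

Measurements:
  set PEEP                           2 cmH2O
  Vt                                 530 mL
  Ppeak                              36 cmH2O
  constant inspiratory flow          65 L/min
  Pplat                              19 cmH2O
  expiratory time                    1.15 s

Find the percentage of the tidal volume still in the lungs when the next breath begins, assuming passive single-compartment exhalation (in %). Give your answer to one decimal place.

9.5

Flow: 65 L/min ÷ 60 = 1.0833 L/s.
R = (PIP − Pplat)/V̇ = (36 − 19) / 1.0833 = 17.0/1.0833 = 15.693 cmH2O·s/L.
C = Vt/(Pplat − PEEP) = 530.0 / (19 − 2) = 530.0/17.0 = 31.176 mL/cmH2O.
τ = R × C = 15.693 × 0.03118 L/cmH2O = 0.4893 s.
Fraction remaining at end-expiration = e^(−Te/τ) = e^(−1.15/0.4893) = 0.09534 → 9.534%.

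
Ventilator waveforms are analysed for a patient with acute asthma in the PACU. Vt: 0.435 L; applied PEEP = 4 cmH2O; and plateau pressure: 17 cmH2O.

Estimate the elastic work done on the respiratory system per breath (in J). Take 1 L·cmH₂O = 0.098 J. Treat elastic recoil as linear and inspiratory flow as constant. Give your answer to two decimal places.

0.28

Elastic work ≈ ½ × (Pplat − PEEP) × Vt = 0.5 × (17 − 4) × 0.435 L = 0.5 × 13.0 × 0.435 = 2.828 L·cmH2O.
× 0.098 J/(L·cmH2O) → 0.2771 J.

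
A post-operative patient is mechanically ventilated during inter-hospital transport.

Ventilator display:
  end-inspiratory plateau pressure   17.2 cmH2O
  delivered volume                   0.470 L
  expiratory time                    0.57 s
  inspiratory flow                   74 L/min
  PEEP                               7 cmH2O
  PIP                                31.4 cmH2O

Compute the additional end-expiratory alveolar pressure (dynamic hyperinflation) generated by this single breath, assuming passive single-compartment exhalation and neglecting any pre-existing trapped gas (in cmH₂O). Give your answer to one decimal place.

Flow: 74 L/min ÷ 60 = 1.2333 L/s.
R = (PIP − Pplat)/V̇ = (31.4 − 17.2) / 1.2333 = 14.2/1.2333 = 11.514 cmH2O·s/L.
C = Vt/(Pplat − PEEP) = 470.0 / (17.2 − 7) = 470.0/10.2 = 46.078 mL/cmH2O.
τ = R × C = 11.514 × 0.04608 L/cmH2O = 0.5306 s.
Fraction remaining = e^(−Te/τ) = e^(−0.57/0.5306) = 0.3416; trapped volume = 470.0 × 0.3416 = 160.55 mL.
Additional alveolar pressure from trapping ≈ V_trapped / C = 160.55 / 46.078 = 3.484 cmH2O.

3.5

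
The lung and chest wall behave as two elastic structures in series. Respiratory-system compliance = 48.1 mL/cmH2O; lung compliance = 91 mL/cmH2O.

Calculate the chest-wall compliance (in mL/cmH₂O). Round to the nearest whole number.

1/Ccw = 1/Crs − 1/CL.
1/Ccw = 1/48.1 − 1/91 = 0.009801.
Ccw = 102.03 mL/cmH2O.

102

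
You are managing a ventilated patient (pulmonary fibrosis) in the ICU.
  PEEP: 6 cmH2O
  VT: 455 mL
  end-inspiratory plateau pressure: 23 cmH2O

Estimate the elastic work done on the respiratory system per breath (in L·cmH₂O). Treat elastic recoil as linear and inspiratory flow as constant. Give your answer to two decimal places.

Elastic work ≈ ½ × (Pplat − PEEP) × Vt = 0.5 × (23 − 6) × 0.455 L = 0.5 × 17.0 × 0.455 = 3.868 L·cmH2O.

3.87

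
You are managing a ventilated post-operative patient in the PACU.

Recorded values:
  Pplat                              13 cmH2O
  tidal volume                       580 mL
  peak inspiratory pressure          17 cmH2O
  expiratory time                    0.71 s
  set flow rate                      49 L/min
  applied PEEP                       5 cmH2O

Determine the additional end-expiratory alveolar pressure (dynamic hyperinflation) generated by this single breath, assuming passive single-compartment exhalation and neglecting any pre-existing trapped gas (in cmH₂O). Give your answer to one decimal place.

Flow: 49 L/min ÷ 60 = 0.8167 L/s.
R = (PIP − Pplat)/V̇ = (17 − 13) / 0.8167 = 4.0/0.8167 = 4.898 cmH2O·s/L.
C = Vt/(Pplat − PEEP) = 580.0 / (13 − 5) = 580.0/8.0 = 72.5 mL/cmH2O.
τ = R × C = 4.898 × 0.0725 L/cmH2O = 0.3551 s.
Fraction remaining = e^(−Te/τ) = e^(−0.71/0.3551) = 0.1354; trapped volume = 580.0 × 0.1354 = 78.532 mL.
Additional alveolar pressure from trapping ≈ V_trapped / C = 78.532 / 72.5 = 1.083 cmH2O.

1.1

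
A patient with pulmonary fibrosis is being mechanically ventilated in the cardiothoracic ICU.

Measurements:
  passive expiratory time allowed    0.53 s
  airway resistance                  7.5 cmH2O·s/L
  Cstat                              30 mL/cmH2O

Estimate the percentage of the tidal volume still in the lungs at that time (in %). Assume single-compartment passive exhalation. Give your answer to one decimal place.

9.5

τ = R × C = 7.5 × 30 mL/cmH2O = 7.5 × 0.030 L/cmH2O = 0.225 s.
Passive exhalation: V(t)/V₀ = e^(−t/τ) = e^(−0.53/0.225) = 0.09484.
Fraction remaining = 0.09484 → 9.484%.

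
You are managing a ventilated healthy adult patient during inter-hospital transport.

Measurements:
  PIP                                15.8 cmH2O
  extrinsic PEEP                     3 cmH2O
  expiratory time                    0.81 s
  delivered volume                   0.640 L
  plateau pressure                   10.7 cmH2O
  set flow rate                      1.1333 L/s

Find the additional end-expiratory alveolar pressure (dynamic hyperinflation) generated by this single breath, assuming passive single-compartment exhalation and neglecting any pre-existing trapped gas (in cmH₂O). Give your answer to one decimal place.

0.9

R = (PIP − Pplat)/V̇ = (15.8 − 10.7) / 1.1333 = 5.1/1.1333 = 4.5 cmH2O·s/L.
C = Vt/(Pplat − PEEP) = 640.0 / (10.7 − 3) = 640.0/7.7 = 83.117 mL/cmH2O.
τ = R × C = 4.5 × 0.08312 L/cmH2O = 0.374 s.
Fraction remaining = e^(−Te/τ) = e^(−0.81/0.374) = 0.1147; trapped volume = 640.0 × 0.1147 = 73.408 mL.
Additional alveolar pressure from trapping ≈ V_trapped / C = 73.408 / 83.117 = 0.8832 cmH2O.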